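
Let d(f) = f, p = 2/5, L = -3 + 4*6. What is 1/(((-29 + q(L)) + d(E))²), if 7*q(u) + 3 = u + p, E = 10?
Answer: 1225/328329 ≈ 0.0037310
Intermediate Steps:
L = 21 (L = -3 + 24 = 21)
p = ⅖ (p = 2*(⅕) = ⅖ ≈ 0.40000)
q(u) = -13/35 + u/7 (q(u) = -3/7 + (u + ⅖)/7 = -3/7 + (⅖ + u)/7 = -3/7 + (2/35 + u/7) = -13/35 + u/7)
1/(((-29 + q(L)) + d(E))²) = 1/(((-29 + (-13/35 + (⅐)*21)) + 10)²) = 1/(((-29 + (-13/35 + 3)) + 10)²) = 1/(((-29 + 92/35) + 10)²) = 1/((-923/35 + 10)²) = 1/((-573/35)²) = 1/(328329/1225) = 1225/328329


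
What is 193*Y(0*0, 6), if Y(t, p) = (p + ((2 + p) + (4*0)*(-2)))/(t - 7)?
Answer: -386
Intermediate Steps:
Y(t, p) = (2 + 2*p)/(-7 + t) (Y(t, p) = (p + ((2 + p) + 0*(-2)))/(-7 + t) = (p + ((2 + p) + 0))/(-7 + t) = (p + (2 + p))/(-7 + t) = (2 + 2*p)/(-7 + t))
193*Y(0*0, 6) = 193*(2*(1 + 6)/(-7 + 0*0)) = 193*(2*7/(-7 + 0)) = 193*(2*7/(-7)) = 193*(2*(-⅐)*7) = 193*(-2) = -386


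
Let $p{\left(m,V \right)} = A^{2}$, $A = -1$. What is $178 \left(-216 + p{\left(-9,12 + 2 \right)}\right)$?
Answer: $-38270$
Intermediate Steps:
$p{\left(m,V \right)} = 1$ ($p{\left(m,V \right)} = \left(-1\right)^{2} = 1$)
$178 \left(-216 + p{\left(-9,12 + 2 \right)}\right) = 178 \left(-216 + 1\right) = 178 \left(-215\right) = -38270$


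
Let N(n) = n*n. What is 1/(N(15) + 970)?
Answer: 1/1195 ≈ 0.00083682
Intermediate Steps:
N(n) = n**2
1/(N(15) + 970) = 1/(15**2 + 970) = 1/(225 + 970) = 1/1195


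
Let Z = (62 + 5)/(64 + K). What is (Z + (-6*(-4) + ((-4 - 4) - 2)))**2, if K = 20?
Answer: 1545049/7056 ≈ 218.97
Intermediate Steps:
Z = 67/84 (Z = (62 + 5)/(64 + 20) = 67/84 ≈ 0.79762)
(Z + (-6*(-4) + ((-4 - 4) - 2)))**2 = (67/84 + (-6*(-4) + ((-4 - 4) - 2)))**2 = (67/84 + (24 + (-8 - 2)))**2 = (67/84 + (24 - 10))**2 = (67/84 + 14)**2 = (1243/84)**2 = 1545049/7056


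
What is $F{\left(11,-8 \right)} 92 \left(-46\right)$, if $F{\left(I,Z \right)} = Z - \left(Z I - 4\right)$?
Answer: $-355488$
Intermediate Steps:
$F{\left(I,Z \right)} = 4 + Z - I Z$ ($F{\left(I,Z \right)} = Z - \left(I Z - 4\right) = Z - \left(-4 + I Z\right) = 4 + Z - I Z$)
$F{\left(11,-8 \right)} 92 \left(-46\right) = \left(4 - 8 - 11 \left(-8\right)\right) 92 \left(-46\right) = \left(4 - 8 + 88\right) 92 \left(-46\right) = 84 \cdot 92 \left(-46\right) = 7728 \left(-46\right) = -355488$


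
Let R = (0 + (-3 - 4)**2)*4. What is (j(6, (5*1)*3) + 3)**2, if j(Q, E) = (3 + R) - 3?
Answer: 39601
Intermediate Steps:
R = 196 (R = (0 + (-7)**2)*4 = (0 + 49)*4 = 49*4 = 196)
j(Q, E) = 196 (j(Q, E) = (3 + 196) - 3 = 199 - 3 = 196)
(j(6, (5*1)*3) + 3)**2 = (196 + 3)**2 = 199**2 = 39601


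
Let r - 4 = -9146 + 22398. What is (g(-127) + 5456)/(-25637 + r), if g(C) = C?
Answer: -5329/12381 ≈ -0.43042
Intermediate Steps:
r = 13256 (r = 4 + (-9146 + 22398) = 4 + 13252 = 13256)
(g(-127) + 5456)/(-25637 + r) = (-127 + 5456)/(-25637 + 13256) = 5329/(-12381) = 5329*(-1/12381) = -5329/12381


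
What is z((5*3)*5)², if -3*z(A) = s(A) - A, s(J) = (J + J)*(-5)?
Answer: 75625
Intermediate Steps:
s(J) = -10*J (s(J) = (2*J)*(-5) = -10*J)
z(A) = 11*A/3 (z(A) = -(-10*A - A)/3 = -(-11)*A/3 = 11*A/3)
z((5*3)*5)² = (11*((5*3)*5)/3)² = (11*(15*5)/3)² = ((11/3)*75)² = 275² = 75625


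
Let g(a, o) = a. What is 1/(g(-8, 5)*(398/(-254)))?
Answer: 127/1592 ≈ 0.079774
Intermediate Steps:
1/(g(-8, 5)*(398/(-254))) = 1/(-3184/(-254)) = 1/(-3184*(-1)/254) = 1/(-8*(-199/127)) = 1/(1592/127) = 127/1592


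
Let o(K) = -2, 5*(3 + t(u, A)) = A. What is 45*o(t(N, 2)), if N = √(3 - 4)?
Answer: -90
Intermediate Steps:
N = I (N = √(-1) = I ≈ 1.0*I)
t(u, A) = -3 + A/5
45*o(t(N, 2)) = 45*(-2) = -90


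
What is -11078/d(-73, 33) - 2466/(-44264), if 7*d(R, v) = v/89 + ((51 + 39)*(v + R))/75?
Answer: 152751305095/93817548 ≈ 1628.2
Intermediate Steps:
d(R, v) = 6*R/35 + 77*v/445 (d(R, v) = (v/89 + ((51 + 39)*(v + R))/75)/7 = (v*(1/89) + (90*(R + v))*(1/75))/7 = (v/89 + (90*R + 90*v)*(1/75))/7 = (v/89 + (6*R/5 + 6*v/5))/7 = (6*R/5 + 539*v/445)/7 = 6*R/35 + 77*v/445)
-11078/d(-73, 33) - 2466/(-44264) = -11078/((6/35)*(-73) + (77/445)*33) - 2466/(-44264) = -11078/(-438/35 + 2541/445) - 2466*(-1/44264) = -11078/(-4239/623) + 1233/22132 = -11078*(-623/4239) + 1233/22132 = 6901594/4239 + 1233/22132 = 152751305095/93817548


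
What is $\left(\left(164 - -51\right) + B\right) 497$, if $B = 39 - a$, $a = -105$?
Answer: $178423$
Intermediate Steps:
$B = 144$ ($B = 39 - -105 = 39 + 105 = 144$)
$\left(\left(164 - -51\right) + B\right) 497 = \left(\left(164 - -51\right) + 144\right) 497 = \left(\left(164 + 51\right) + 144\right) 497 = \left(215 + 144\right) 497 = 359 \cdot 497 = 178423$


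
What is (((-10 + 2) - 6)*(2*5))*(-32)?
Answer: 4480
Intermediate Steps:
(((-10 + 2) - 6)*(2*5))*(-32) = ((-8 - 6)*10)*(-32) = -14*10*(-32) = -140*(-32) = 4480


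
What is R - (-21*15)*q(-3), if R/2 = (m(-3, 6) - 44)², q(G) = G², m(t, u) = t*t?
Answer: 5285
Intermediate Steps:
m(t, u) = t²
R = 2450 (R = 2*((-3)² - 44)² = 2*(9 - 44)² = 2*(-35)² = 2*1225 = 2450)
R - (-21*15)*q(-3) = 2450 - (-21*15)*(-3)² = 2450 - (-315)*9 = 2450 - 1*(-2835) = 2450 + 2835 = 5285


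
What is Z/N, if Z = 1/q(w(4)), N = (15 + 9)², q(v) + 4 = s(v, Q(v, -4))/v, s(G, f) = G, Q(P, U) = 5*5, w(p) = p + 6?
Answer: -1/1728 ≈ -0.00057870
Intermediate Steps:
w(p) = 6 + p
Q(P, U) = 25
q(v) = -3 (q(v) = -4 + v/v = -4 + 1 = -3)
N = 576 (N = 24² = 576)
Z = -⅓ (Z = 1/(-3) = -⅓ ≈ -0.33333)
Z/N = -⅓/576 = -⅓*1/576 = -1/1728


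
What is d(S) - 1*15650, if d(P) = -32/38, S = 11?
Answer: -297366/19 ≈ -15651.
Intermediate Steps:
d(P) = -16/19 (d(P) = -32*1/38 = -16/19)
d(S) - 1*15650 = -16/19 - 1*15650 = -16/19 - 15650 = -297366/19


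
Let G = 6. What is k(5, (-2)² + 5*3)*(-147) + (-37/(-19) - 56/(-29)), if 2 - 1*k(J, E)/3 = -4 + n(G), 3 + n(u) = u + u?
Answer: 731110/551 ≈ 1326.9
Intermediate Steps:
n(u) = -3 + 2*u (n(u) = -3 + (u + u) = -3 + 2*u)
k(J, E) = -9 (k(J, E) = 6 - 3*(-4 + (-3 + 2*6)) = 6 - 3*(-4 + (-3 + 12)) = 6 - 3*(-4 + 9) = 6 - 3*5 = 6 - 15 = -9)
k(5, (-2)² + 5*3)*(-147) + (-37/(-19) - 56/(-29)) = -9*(-147) + (-37/(-19) - 56/(-29)) = 1323 + (-37*(-1/19) - 56*(-1/29)) = 1323 + (37/19 + 56/29) = 1323 + 2137/551 = 731110/551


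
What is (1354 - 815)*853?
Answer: 459767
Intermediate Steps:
(1354 - 815)*853 = 539*853 = 459767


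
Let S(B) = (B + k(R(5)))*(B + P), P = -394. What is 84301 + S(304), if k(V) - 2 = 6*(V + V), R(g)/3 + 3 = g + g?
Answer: 34081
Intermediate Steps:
R(g) = -9 + 6*g (R(g) = -9 + 3*(g + g) = -9 + 3*(2*g) = -9 + 6*g)
k(V) = 2 + 12*V (k(V) = 2 + 6*(V + V) = 2 + 6*(2*V) = 2 + 12*V)
S(B) = (-394 + B)*(254 + B) (S(B) = (B + (2 + 12*(-9 + 6*5)))*(B - 394) = (B + (2 + 12*(-9 + 30)))*(-394 + B) = (B + (2 + 12*21))*(-394 + B) = (B + (2 + 252))*(-394 + B) = (B + 254)*(-394 + B) = (254 + B)*(-394 + B) = (-394 + B)*(254 + B))
84301 + S(304) = 84301 + (-100076 + 304² - 140*304) = 84301 + (-100076 + 92416 - 42560) = 84301 - 50220 = 34081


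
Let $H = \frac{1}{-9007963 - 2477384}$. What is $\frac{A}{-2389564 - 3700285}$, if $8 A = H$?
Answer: $\frac{1}{559552231540824} \approx 1.7871 \cdot 10^{-15}$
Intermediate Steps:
$H = - \frac{1}{11485347}$ ($H = \frac{1}{-11485347} = - \frac{1}{11485347} \approx -8.7067 \cdot 10^{-8}$)
$A = - \frac{1}{91882776}$ ($A = \frac{1}{8} \left(- \frac{1}{11485347}\right) = - \frac{1}{91882776} \approx -1.0883 \cdot 10^{-8}$)
$\frac{A}{-2389564 - 3700285} = - \frac{1}{91882776 \left(-2389564 - 3700285\right)} = - \frac{1}{91882776 \left(-6089849\right)} = \left(- \frac{1}{91882776}\right) \left(- \frac{1}{6089849}\right) = \frac{1}{559552231540824}$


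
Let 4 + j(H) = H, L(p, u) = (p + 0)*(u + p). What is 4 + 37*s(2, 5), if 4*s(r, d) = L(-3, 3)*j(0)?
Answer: 4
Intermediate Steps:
L(p, u) = p*(p + u)
j(H) = -4 + H
s(r, d) = 0 (s(r, d) = ((-3*(-3 + 3))*(-4 + 0))/4 = (-3*0*(-4))/4 = (0*(-4))/4 = (¼)*0 = 0)
4 + 37*s(2, 5) = 4 + 37*0 = 4 + 0 = 4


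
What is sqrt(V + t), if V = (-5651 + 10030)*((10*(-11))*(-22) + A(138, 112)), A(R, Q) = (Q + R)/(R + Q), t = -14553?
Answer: 3*sqrt(1176334) ≈ 3253.8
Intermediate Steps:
A(R, Q) = 1 (A(R, Q) = (Q + R)/(Q + R) = 1)
V = 10601559 (V = (-5651 + 10030)*((10*(-11))*(-22) + 1) = 4379*(-110*(-22) + 1) = 4379*(2420 + 1) = 4379*2421 = 10601559)
sqrt(V + t) = sqrt(10601559 - 14553) = sqrt(10587006) = 3*sqrt(1176334)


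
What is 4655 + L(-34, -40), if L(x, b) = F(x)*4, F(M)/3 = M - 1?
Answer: 4235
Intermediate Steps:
F(M) = -3 + 3*M (F(M) = 3*(M - 1) = 3*(-1 + M) = -3 + 3*M)
L(x, b) = -12 + 12*x (L(x, b) = (-3 + 3*x)*4 = -12 + 12*x)
4655 + L(-34, -40) = 4655 + (-12 + 12*(-34)) = 4655 + (-12 - 408) = 4655 - 420 = 4235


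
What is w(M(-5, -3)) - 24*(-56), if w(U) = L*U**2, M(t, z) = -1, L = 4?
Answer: 1348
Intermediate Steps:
w(U) = 4*U**2
w(M(-5, -3)) - 24*(-56) = 4*(-1)**2 - 24*(-56) = 4*1 + 1344 = 4 + 1344 = 1348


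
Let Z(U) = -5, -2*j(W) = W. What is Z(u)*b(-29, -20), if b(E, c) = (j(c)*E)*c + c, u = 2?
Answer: -28900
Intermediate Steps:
j(W) = -W/2
b(E, c) = c - E*c²/2 (b(E, c) = ((-c/2)*E)*c + c = (-E*c/2)*c + c = -E*c²/2 + c = c - E*c²/2)
Z(u)*b(-29, -20) = -5*(-20)*(2 - 1*(-29)*(-20))/2 = -5*(-20)*(2 - 580)/2 = -5*(-20)*(-578)/2 = -5*5780 = -28900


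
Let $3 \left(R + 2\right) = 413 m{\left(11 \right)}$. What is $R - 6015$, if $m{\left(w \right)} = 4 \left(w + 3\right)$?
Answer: $\frac{5077}{3} \approx 1692.3$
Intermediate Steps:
$m{\left(w \right)} = 12 + 4 w$ ($m{\left(w \right)} = 4 \left(3 + w\right) = 12 + 4 w$)
$R = \frac{23122}{3}$ ($R = -2 + \frac{413 \left(12 + 4 \cdot 11\right)}{3} = -2 + \frac{413 \left(12 + 44\right)}{3} = -2 + \frac{413 \cdot 56}{3} = -2 + \frac{1}{3} \cdot 23128 = -2 + \frac{23128}{3} = \frac{23122}{3} \approx 7707.3$)
$R - 6015 = \frac{23122}{3} - 6015 = \frac{5077}{3}$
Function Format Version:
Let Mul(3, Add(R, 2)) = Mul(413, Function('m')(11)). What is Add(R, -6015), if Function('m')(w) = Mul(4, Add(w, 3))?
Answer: Rational(5077, 3) ≈ 1692.3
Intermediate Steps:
Function('m')(w) = Add(12, Mul(4, w)) (Function('m')(w) = Mul(4, Add(3, w)) = Add(12, Mul(4, w)))
R = Rational(23122, 3) (R = Add(-2, Mul(Rational(1, 3), Mul(413, Add(12, Mul(4, 11))))) = Add(-2, Mul(Rational(1, 3), Mul(413, Add(12, 44)))) = Add(-2, Mul(Rational(1, 3), Mul(413, 56))) = Add(-2, Mul(Rational(1, 3), 23128)) = Add(-2, Rational(23128, 3)) = Rational(23122, 3) ≈ 7707.3)
Add(R, -6015) = Add(Rational(23122, 3), -6015) = Rational(5077, 3)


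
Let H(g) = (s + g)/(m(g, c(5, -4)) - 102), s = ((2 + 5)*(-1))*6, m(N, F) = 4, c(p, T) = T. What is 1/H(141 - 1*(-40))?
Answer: -98/139 ≈ -0.70504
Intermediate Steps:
s = -42 (s = (7*(-1))*6 = -7*6 = -42)
H(g) = 3/7 - g/98 (H(g) = (-42 + g)/(4 - 102) = (-42 + g)/(-98) = (-42 + g)*(-1/98) = 3/7 - g/98)
1/H(141 - 1*(-40)) = 1/(3/7 - (141 - 1*(-40))/98) = 1/(3/7 - (141 + 40)/98) = 1/(3/7 - 1/98*181) = 1/(3/7 - 181/98) = 1/(-139/98) = -98/139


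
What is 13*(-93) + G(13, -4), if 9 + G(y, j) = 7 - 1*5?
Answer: -1216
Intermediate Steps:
G(y, j) = -7 (G(y, j) = -9 + (7 - 1*5) = -9 + (7 - 5) = -9 + 2 = -7)
13*(-93) + G(13, -4) = 13*(-93) - 7 = -1209 - 7 = -1216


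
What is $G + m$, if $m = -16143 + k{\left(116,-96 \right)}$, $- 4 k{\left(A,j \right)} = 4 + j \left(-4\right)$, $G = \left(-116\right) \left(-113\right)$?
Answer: $-3132$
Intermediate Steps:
$G = 13108$
$k{\left(A,j \right)} = -1 + j$ ($k{\left(A,j \right)} = - \frac{4 + j \left(-4\right)}{4} = - \frac{4 - 4 j}{4} = -1 + j$)
$m = -16240$ ($m = -16143 - 97 = -16240$)
$G + m = 13108 - 16240 = -3132$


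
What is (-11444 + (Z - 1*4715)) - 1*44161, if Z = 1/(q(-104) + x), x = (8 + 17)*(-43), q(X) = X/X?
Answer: -64783681/1074 ≈ -60320.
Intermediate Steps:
q(X) = 1
x = -1075 (x = 25*(-43) = -1075)
Z = -1/1074 (Z = 1/(1 - 1075) = 1/(-1074) = -1/1074 ≈ -0.00093110)
(-11444 + (Z - 1*4715)) - 1*44161 = (-11444 + (-1/1074 - 1*4715)) - 1*44161 = (-11444 + (-1/1074 - 4715)) - 44161 = (-11444 - 5063911/1074) - 44161 = -17354767/1074 - 44161 = -64783681/1074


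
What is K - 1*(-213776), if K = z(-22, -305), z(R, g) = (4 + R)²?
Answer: 214100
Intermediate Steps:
K = 324 (K = (4 - 22)² = (-18)² = 324)
K - 1*(-213776) = 324 - 1*(-213776) = 324 + 213776 = 214100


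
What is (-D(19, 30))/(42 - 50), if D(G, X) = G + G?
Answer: 19/4 ≈ 4.7500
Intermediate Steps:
D(G, X) = 2*G
(-D(19, 30))/(42 - 50) = (-2*19)/(42 - 50) = (-1*38)/(-8) = -⅛*(-38) = 19/4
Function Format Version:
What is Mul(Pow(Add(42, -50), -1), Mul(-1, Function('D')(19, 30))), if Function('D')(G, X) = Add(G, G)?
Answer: Rational(19, 4) ≈ 4.7500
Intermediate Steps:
Function('D')(G, X) = Mul(2, G)
Mul(Pow(Add(42, -50), -1), Mul(-1, Function('D')(19, 30))) = Mul(Pow(Add(42, -50), -1), Mul(-1, Mul(2, 19))) = Mul(Pow(-8, -1), Mul(-1, 38)) = Mul(Rational(-1, 8), -38) = Rational(19, 4)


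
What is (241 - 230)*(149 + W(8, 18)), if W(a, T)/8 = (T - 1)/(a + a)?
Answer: 3465/2 ≈ 1732.5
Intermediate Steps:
W(a, T) = 4*(-1 + T)/a (W(a, T) = 8*((T - 1)/(a + a)) = 8*((-1 + T)/((2*a))) = 8*((-1 + T)*(1/(2*a))) = 8*((-1 + T)/(2*a)) = 4*(-1 + T)/a)
(241 - 230)*(149 + W(8, 18)) = (241 - 230)*(149 + 4*(-1 + 18)/8) = 11*(149 + 4*(⅛)*17) = 11*(149 + 17/2) = 11*(315/2) = 3465/2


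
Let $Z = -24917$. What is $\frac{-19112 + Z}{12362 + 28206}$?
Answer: $- \frac{44029}{40568} \approx -1.0853$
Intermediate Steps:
$\frac{-19112 + Z}{12362 + 28206} = \frac{-19112 - 24917}{12362 + 28206} = - \frac{44029}{40568}$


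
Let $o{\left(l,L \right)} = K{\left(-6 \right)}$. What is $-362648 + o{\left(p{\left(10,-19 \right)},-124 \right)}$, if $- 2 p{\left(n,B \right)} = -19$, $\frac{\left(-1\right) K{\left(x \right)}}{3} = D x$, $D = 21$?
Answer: $-362270$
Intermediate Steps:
$K{\left(x \right)} = - 63 x$ ($K{\left(x \right)} = - 3 \cdot 21 x = - 63 x$)
$p{\left(n,B \right)} = \frac{19}{2}$ ($p{\left(n,B \right)} = \left(- \frac{1}{2}\right) \left(-19\right) = \frac{19}{2}$)
$o{\left(l,L \right)} = 378$ ($o{\left(l,L \right)} = \left(-63\right) \left(-6\right) = 378$)
$-362648 + o{\left(p{\left(10,-19 \right)},-124 \right)} = -362648 + 378 = -362270$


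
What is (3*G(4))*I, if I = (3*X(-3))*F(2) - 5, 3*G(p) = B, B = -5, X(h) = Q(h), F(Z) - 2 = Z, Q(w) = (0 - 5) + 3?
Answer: 145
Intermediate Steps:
Q(w) = -2 (Q(w) = -5 + 3 = -2)
F(Z) = 2 + Z
X(h) = -2
G(p) = -5/3 (G(p) = (⅓)*(-5) = -5/3)
I = -29 (I = (3*(-2))*(2 + 2) - 5 = -6*4 - 5 = -24 - 5 = -29)
(3*G(4))*I = (3*(-5/3))*(-29) = -5*(-29) = 145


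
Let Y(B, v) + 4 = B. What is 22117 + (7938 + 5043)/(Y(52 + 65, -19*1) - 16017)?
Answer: 351735787/15904 ≈ 22116.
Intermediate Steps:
Y(B, v) = -4 + B
22117 + (7938 + 5043)/(Y(52 + 65, -19*1) - 16017) = 22117 + (7938 + 5043)/((-4 + (52 + 65)) - 16017) = 22117 + 12981/((-4 + 117) - 16017) = 22117 + 12981/(113 - 16017) = 22117 + 12981/(-15904) = 22117 + 12981*(-1/15904) = 22117 - 12981/15904 = 351735787/15904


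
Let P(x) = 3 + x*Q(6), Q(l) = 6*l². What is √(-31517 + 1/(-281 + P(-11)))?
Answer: I*√221996799826/2654 ≈ 177.53*I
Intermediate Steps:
P(x) = 3 + 216*x (P(x) = 3 + x*(6*6²) = 3 + x*(6*36) = 3 + x*216 = 3 + 216*x)
√(-31517 + 1/(-281 + P(-11))) = √(-31517 + 1/(-281 + (3 + 216*(-11)))) = √(-31517 + 1/(-281 + (3 - 2376))) = √(-31517 + 1/(-281 - 2373)) = √(-31517 + 1/(-2654)) = √(-31517 - 1/2654) = √(-83646119/2654) = I*√221996799826/2654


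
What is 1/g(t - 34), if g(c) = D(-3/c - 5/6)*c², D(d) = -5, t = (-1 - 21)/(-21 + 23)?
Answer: -1/10125 ≈ -9.8765e-5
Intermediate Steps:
t = -11 (t = -22/2 = -22*½ = -11)
g(c) = -5*c²
1/g(t - 34) = 1/(-5*(-11 - 34)²) = 1/(-5*(-45)²) = 1/(-5*2025) = 1/(-10125) = -1/10125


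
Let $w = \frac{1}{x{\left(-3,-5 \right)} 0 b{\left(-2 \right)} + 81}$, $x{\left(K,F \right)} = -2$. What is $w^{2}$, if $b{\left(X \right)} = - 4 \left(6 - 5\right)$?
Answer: $\frac{1}{6561} \approx 0.00015242$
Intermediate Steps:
$b{\left(X \right)} = -4$ ($b{\left(X \right)} = \left(-4\right) 1 = -4$)
$w = \frac{1}{81}$ ($w = \frac{1}{\left(-2\right) 0 \left(-4\right) + 81} = \frac{1}{0 \left(-4\right) + 81} = \frac{1}{0 + 81} = \frac{1}{81} \approx 0.012346$)
$w^{2} = \left(\frac{1}{81}\right)^{2} = \frac{1}{6561}$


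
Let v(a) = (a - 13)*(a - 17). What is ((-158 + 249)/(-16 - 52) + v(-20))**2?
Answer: 6878545969/4624 ≈ 1.4876e+6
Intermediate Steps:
v(a) = (-17 + a)*(-13 + a) (v(a) = (-13 + a)*(-17 + a) = (-17 + a)*(-13 + a))
((-158 + 249)/(-16 - 52) + v(-20))**2 = ((-158 + 249)/(-16 - 52) + (221 + (-20)**2 - 30*(-20)))**2 = (91/(-68) + (221 + 400 + 600))**2 = (91*(-1/68) + 1221)**2 = (-91/68 + 1221)**2 = (82937/68)**2 = 6878545969/4624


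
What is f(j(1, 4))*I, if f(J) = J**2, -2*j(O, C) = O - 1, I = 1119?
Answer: 0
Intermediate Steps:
j(O, C) = 1/2 - O/2 (j(O, C) = -(O - 1)/2 = -(-1 + O)/2 = 1/2 - O/2)
f(j(1, 4))*I = (1/2 - 1/2*1)**2*1119 = (1/2 - 1/2)**2*1119 = 0**2*1119 = 0*1119 = 0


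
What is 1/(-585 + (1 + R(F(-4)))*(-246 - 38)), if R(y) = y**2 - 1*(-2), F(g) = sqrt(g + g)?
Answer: 1/835 ≈ 0.0011976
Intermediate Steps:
F(g) = sqrt(2)*sqrt(g) (F(g) = sqrt(2*g) = sqrt(2)*sqrt(g))
R(y) = 2 + y**2 (R(y) = y**2 + 2 = 2 + y**2)
1/(-585 + (1 + R(F(-4)))*(-246 - 38)) = 1/(-585 + (1 + (2 + (sqrt(2)*sqrt(-4))**2))*(-246 - 38)) = 1/(-585 + (1 + (2 + (sqrt(2)*(2*I))**2))*(-284)) = 1/(-585 + (1 + (2 + (2*I*sqrt(2))**2))*(-284)) = 1/(-585 + (1 + (2 - 8))*(-284)) = 1/(-585 + (1 - 6)*(-284)) = 1/(-585 - 5*(-284)) = 1/(-585 + 1420) = 1/835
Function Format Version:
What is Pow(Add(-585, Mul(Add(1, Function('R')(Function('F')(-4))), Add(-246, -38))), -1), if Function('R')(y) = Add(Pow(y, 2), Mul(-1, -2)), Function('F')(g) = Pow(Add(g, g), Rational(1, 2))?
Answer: Rational(1, 835) ≈ 0.0011976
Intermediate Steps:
Function('F')(g) = Mul(Pow(2, Rational(1, 2)), Pow(g, Rational(1, 2))) (Function('F')(g) = Pow(Mul(2, g), Rational(1, 2)) = Mul(Pow(2, Rational(1, 2)), Pow(g, Rational(1, 2))))
Function('R')(y) = Add(2, Pow(y, 2)) (Function('R')(y) = Add(Pow(y, 2), 2) = Add(2, Pow(y, 2)))
Pow(Add(-585, Mul(Add(1, Function('R')(Function('F')(-4))), Add(-246, -38))), -1) = Pow(Add(-585, Mul(Add(1, Add(2, Pow(Mul(Pow(2, Rational(1, 2)), Pow(-4, Rational(1, 2))), 2))), Add(-246, -38))), -1) = Pow(Add(-585, Mul(Add(1, Add(2, Pow(Mul(Pow(2, Rational(1, 2)), Mul(2, I)), 2))), -284)), -1) = Pow(Add(-585, Mul(Add(1, Add(2, Pow(Mul(2, I, Pow(2, Rational(1, 2))), 2))), -284)), -1) = Pow(Add(-585, Mul(Add(1, Add(2, -8)), -284)), -1) = Pow(Add(-585, Mul(Add(1, -6), -284)), -1) = Pow(Add(-585, Mul(-5, -284)), -1) = Pow(Add(-585, 1420), -1) = Pow(835, -1) = Rational(1, 835)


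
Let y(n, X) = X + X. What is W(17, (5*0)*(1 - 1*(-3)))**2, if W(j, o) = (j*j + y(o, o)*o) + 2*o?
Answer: 83521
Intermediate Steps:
y(n, X) = 2*X
W(j, o) = j**2 + 2*o + 2*o**2 (W(j, o) = (j*j + (2*o)*o) + 2*o = (j**2 + 2*o**2) + 2*o = j**2 + 2*o + 2*o**2)
W(17, (5*0)*(1 - 1*(-3)))**2 = (17**2 + 2*((5*0)*(1 - 1*(-3))) + 2*((5*0)*(1 - 1*(-3)))**2)**2 = (289 + 2*(0*(1 + 3)) + 2*(0*(1 + 3))**2)**2 = (289 + 2*(0*4) + 2*(0*4)**2)**2 = (289 + 2*0 + 2*0**2)**2 = (289 + 0 + 2*0)**2 = (289 + 0 + 0)**2 = 289**2 = 83521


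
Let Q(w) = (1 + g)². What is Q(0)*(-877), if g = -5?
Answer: -14032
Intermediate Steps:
Q(w) = 16 (Q(w) = (1 - 5)² = (-4)² = 16)
Q(0)*(-877) = 16*(-877) = -14032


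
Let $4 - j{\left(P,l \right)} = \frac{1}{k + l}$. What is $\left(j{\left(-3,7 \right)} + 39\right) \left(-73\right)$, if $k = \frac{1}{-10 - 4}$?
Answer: $- \frac{303461}{97} \approx -3128.5$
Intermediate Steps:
$k = - \frac{1}{14}$ ($k = \frac{1}{-14} = - \frac{1}{14} \approx -0.071429$)
$j{\left(P,l \right)} = 4 - \frac{1}{- \frac{1}{14} + l}$
$\left(j{\left(-3,7 \right)} + 39\right) \left(-73\right) = \left(\frac{2 \left(-9 + 28 \cdot 7\right)}{-1 + 14 \cdot 7} + 39\right) \left(-73\right) = \left(\frac{2 \left(-9 + 196\right)}{-1 + 98} + 39\right) \left(-73\right) = \left(2 \cdot \frac{1}{97} \cdot 187 + 39\right) \left(-73\right) = \left(\frac{374}{97} + 39\right) \left(-73\right) = \frac{4157}{97} \left(-73\right) = - \frac{303461}{97}$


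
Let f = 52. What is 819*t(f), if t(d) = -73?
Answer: -59787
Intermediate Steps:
819*t(f) = 819*(-73) = -59787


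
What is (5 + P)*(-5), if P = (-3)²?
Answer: -70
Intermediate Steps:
P = 9
(5 + P)*(-5) = (5 + 9)*(-5) = 14*(-5) = -70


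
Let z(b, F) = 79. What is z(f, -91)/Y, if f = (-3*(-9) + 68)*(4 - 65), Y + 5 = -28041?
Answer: -79/28046 ≈ -0.0028168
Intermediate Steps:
Y = -28046 (Y = -5 - 28041 = -28046)
f = -5795 (f = (27 + 68)*(-61) = 95*(-61) = -5795)
z(f, -91)/Y = 79/(-28046) = 79*(-1/28046) = -79/28046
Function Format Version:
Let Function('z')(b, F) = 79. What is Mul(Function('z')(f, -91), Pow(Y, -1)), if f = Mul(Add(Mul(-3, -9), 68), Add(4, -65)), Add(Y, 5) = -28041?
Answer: Rational(-79, 28046) ≈ -0.0028168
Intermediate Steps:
Y = -28046 (Y = Add(-5, -28041) = -28046)
f = -5795 (f = Mul(Add(27, 68), -61) = Mul(95, -61) = -5795)
Mul(Function('z')(f, -91), Pow(Y, -1)) = Mul(79, Pow(-28046, -1)) = Mul(79, Rational(-1, 28046)) = Rational(-79, 28046)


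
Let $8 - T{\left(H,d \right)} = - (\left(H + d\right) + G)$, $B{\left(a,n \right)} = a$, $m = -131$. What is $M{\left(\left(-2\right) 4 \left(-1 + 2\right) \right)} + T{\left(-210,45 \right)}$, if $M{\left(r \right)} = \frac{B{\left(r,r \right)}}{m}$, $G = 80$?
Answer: $- \frac{10079}{131} \approx -76.939$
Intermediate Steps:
$M{\left(r \right)} = - \frac{r}{131}$ ($M{\left(r \right)} = \frac{r}{-131} = r \left(- \frac{1}{131}\right) = - \frac{r}{131}$)
$T{\left(H,d \right)} = 88 + H + d$ ($T{\left(H,d \right)} = 8 - - (\left(H + d\right) + 80) = 8 - - (80 + H + d) = 8 - \left(-80 - H - d\right) = 8 + \left(80 + H + d\right) = 88 + H + d$)
$M{\left(\left(-2\right) 4 \left(-1 + 2\right) \right)} + T{\left(-210,45 \right)} = - \frac{\left(-2\right) 4 \left(-1 + 2\right)}{131} + \left(88 - 210 + 45\right) = - \frac{\left(-8\right) 1}{131} - 77 = \left(- \frac{1}{131}\right) \left(-8\right) - 77 = \frac{8}{131} - 77 = - \frac{10079}{131}$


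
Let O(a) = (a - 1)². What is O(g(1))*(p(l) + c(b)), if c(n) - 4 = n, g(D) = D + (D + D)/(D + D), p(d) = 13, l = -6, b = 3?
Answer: 20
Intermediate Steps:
g(D) = 1 + D (g(D) = D + (2*D)/((2*D)) = D + (2*D)*(1/(2*D)) = D + 1 = 1 + D)
c(n) = 4 + n
O(a) = (-1 + a)²
O(g(1))*(p(l) + c(b)) = (-1 + (1 + 1))²*(13 + (4 + 3)) = (-1 + 2)²*(13 + 7) = 1²*20 = 1*20 = 20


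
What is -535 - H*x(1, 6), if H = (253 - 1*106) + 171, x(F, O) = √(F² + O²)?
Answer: -535 - 318*√37 ≈ -2469.3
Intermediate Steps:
H = 318 (H = (253 - 106) + 171 = 147 + 171 = 318)
-535 - H*x(1, 6) = -535 - 318*√(1² + 6²) = -535 - 318*√(1 + 36) = -535 - 318*√37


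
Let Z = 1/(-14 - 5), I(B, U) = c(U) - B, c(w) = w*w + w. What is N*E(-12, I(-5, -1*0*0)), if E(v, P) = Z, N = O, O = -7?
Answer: 7/19 ≈ 0.36842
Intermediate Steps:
c(w) = w + w² (c(w) = w² + w = w + w²)
N = -7
I(B, U) = -B + U*(1 + U) (I(B, U) = U*(1 + U) - B = -B + U*(1 + U))
Z = -1/19 (Z = 1/(-19) = -1/19 ≈ -0.052632)
E(v, P) = -1/19
N*E(-12, I(-5, -1*0*0)) = -7*(-1/19) = 7/19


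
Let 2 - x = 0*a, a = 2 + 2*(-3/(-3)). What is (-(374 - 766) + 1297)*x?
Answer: 3378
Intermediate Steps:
a = 4 (a = 2 + 2*(-3*(-⅓)) = 2 + 2*1 = 2 + 2 = 4)
x = 2 (x = 2 - 0*4 = 2 - 1*0 = 2 + 0 = 2)
(-(374 - 766) + 1297)*x = (-(374 - 766) + 1297)*2 = (-1*(-392) + 1297)*2 = (392 + 1297)*2 = 1689*2 = 3378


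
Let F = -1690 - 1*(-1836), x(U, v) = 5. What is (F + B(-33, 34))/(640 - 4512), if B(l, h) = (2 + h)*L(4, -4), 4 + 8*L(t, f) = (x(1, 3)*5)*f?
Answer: 161/1936 ≈ 0.083161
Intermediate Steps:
L(t, f) = -1/2 + 25*f/8 (L(t, f) = -1/2 + ((5*5)*f)/8 = -1/2 + (25*f)/8 = -1/2 + 25*f/8)
F = 146 (F = -1690 + 1836 = 146)
B(l, h) = -26 - 13*h (B(l, h) = (2 + h)*(-1/2 + (25/8)*(-4)) = (2 + h)*(-1/2 - 25/2) = (2 + h)*(-13) = -26 - 13*h)
(F + B(-33, 34))/(640 - 4512) = (146 + (-26 - 13*34))/(640 - 4512) = (146 + (-26 - 442))/(-3872) = (146 - 468)*(-1/3872) = -322*(-1/3872) = 161/1936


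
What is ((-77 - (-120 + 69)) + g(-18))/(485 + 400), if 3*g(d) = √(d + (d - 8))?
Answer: -26/885 + 2*I*√11/2655 ≈ -0.029379 + 0.0024984*I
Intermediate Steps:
g(d) = √(-8 + 2*d)/3 (g(d) = √(d + (d - 8))/3 = √(d + (-8 + d))/3 = √(-8 + 2*d)/3)
((-77 - (-120 + 69)) + g(-18))/(485 + 400) = ((-77 - (-120 + 69)) + √(-8 + 2*(-18))/3)/(485 + 400) = ((-77 - 1*(-51)) + √(-8 - 36)/3)/885 = ((-77 + 51) + √(-44)/3)*(1/885) = (-26 + (2*I*√11)/3)*(1/885) = (-26 + 2*I*√11/3)*(1/885) = -26/885 + 2*I*√11/2655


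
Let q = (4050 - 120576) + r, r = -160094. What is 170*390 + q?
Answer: -210320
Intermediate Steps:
q = -276620 (q = (4050 - 120576) - 160094 = -116526 - 160094 = -276620)
170*390 + q = 170*390 - 276620 = 66300 - 276620 = -210320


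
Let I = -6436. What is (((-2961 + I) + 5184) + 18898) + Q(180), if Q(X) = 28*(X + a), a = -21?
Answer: 19137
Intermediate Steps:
Q(X) = -588 + 28*X (Q(X) = 28*(X - 21) = 28*(-21 + X) = -588 + 28*X)
(((-2961 + I) + 5184) + 18898) + Q(180) = (((-2961 - 6436) + 5184) + 18898) + (-588 + 28*180) = ((-9397 + 5184) + 18898) + (-588 + 5040) = (-4213 + 18898) + 4452 = 14685 + 4452 = 19137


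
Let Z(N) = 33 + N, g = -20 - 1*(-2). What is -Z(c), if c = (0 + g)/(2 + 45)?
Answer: -1533/47 ≈ -32.617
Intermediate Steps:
g = -18 (g = -20 + 2 = -18)
c = -18/47 (c = (0 - 18)/(2 + 45) = -18/47 ≈ -0.38298)
-Z(c) = -(33 - 18/47) = -1*1533/47 = -1533/47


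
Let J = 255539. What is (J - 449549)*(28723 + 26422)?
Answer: -10698681450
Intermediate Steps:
(J - 449549)*(28723 + 26422) = (255539 - 449549)*(28723 + 26422) = -194010*55145 = -10698681450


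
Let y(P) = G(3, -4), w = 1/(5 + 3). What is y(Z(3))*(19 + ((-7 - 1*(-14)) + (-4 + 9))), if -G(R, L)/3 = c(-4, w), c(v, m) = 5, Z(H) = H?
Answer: -465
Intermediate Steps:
w = ⅛ (w = 1/8 = ⅛ ≈ 0.12500)
G(R, L) = -15 (G(R, L) = -3*5 = -15)
y(P) = -15
y(Z(3))*(19 + ((-7 - 1*(-14)) + (-4 + 9))) = -15*(19 + ((-7 - 1*(-14)) + (-4 + 9))) = -15*(19 + ((-7 + 14) + 5)) = -15*(19 + (7 + 5)) = -15*(19 + 12) = -15*31 = -465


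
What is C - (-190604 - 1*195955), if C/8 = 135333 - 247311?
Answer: -509265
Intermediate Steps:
C = -895824 (C = 8*(135333 - 247311) = 8*(-111978) = -895824)
C - (-190604 - 1*195955) = -895824 - (-190604 - 1*195955) = -895824 - (-190604 - 195955) = -895824 - 1*(-386559) = -895824 + 386559 = -509265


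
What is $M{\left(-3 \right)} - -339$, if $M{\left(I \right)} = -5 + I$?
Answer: $331$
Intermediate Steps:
$M{\left(-3 \right)} - -339 = \left(-5 - 3\right) - -339 = -8 + 339 = 331$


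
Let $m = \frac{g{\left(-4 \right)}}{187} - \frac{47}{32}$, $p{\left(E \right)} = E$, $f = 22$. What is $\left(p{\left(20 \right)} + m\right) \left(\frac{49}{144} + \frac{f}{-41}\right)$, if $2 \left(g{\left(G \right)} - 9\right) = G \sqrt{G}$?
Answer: $- \frac{128856461}{35329536} + \frac{1159 i}{276012} \approx -3.6473 + 0.0041991 i$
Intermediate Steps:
$g{\left(G \right)} = 9 + \frac{G^{\frac{3}{2}}}{2}$ ($g{\left(G \right)} = 9 + \frac{G \sqrt{G}}{2} = 9 + \frac{G^{\frac{3}{2}}}{2}$)
$m = - \frac{8501}{5984} - \frac{4 i}{187}$ ($m = \frac{9 + \frac{\left(-4\right)^{\frac{3}{2}}}{2}}{187} - \frac{47}{32} = \left(9 + \frac{\left(-8\right) i}{2}\right) \frac{1}{187} - \frac{47}{32} = \left(9 - 4 i\right) \frac{1}{187} - \frac{47}{32} = \left(\frac{9}{187} - \frac{4 i}{187}\right) - \frac{47}{32} = - \frac{8501}{5984} - \frac{4 i}{187} \approx -1.4206 - 0.02139 i$)
$\left(p{\left(20 \right)} + m\right) \left(\frac{49}{144} + \frac{f}{-41}\right) = \left(20 - \left(\frac{8501}{5984} + \frac{4 i}{187}\right)\right) \left(\frac{49}{144} + \frac{22}{-41}\right) = \left(\frac{111179}{5984} - \frac{4 i}{187}\right) \left(49 \cdot \frac{1}{144} + 22 \left(- \frac{1}{41}\right)\right) = \left(\frac{111179}{5984} - \frac{4 i}{187}\right) \left(\frac{49}{144} - \frac{22}{41}\right) = \left(\frac{111179}{5984} - \frac{4 i}{187}\right) \left(- \frac{1159}{5904}\right) = - \frac{128856461}{35329536} + \frac{1159 i}{276012}$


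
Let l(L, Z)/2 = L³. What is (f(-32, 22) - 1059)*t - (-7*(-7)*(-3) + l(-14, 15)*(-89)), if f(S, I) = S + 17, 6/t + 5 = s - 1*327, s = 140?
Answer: -7812023/16 ≈ -4.8825e+5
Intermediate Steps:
t = -1/32 (t = 6/(-5 + (140 - 1*327)) = 6/(-5 + (140 - 327)) = 6/(-5 - 187) = 6/(-192) = 6*(-1/192) = -1/32 ≈ -0.031250)
l(L, Z) = 2*L³
f(S, I) = 17 + S
(f(-32, 22) - 1059)*t - (-7*(-7)*(-3) + l(-14, 15)*(-89)) = ((17 - 32) - 1059)*(-1/32) - (-7*(-7)*(-3) + (2*(-14)³)*(-89)) = (-15 - 1059)*(-1/32) - (49*(-3) + (2*(-2744))*(-89)) = -1074*(-1/32) - (-147 - 5488*(-89)) = 537/16 - (-147 + 488432) = 537/16 - 1*488285 = 537/16 - 488285 = -7812023/16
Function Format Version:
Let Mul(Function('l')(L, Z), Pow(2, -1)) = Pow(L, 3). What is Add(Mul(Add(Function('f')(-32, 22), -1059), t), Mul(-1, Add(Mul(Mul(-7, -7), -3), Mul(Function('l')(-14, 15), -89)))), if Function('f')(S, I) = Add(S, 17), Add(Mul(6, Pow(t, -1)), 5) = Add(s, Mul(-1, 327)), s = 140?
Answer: Rational(-7812023, 16) ≈ -4.8825e+5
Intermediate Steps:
t = Rational(-1, 32) (t = Mul(6, Pow(Add(-5, Add(140, Mul(-1, 327))), -1)) = Mul(6, Pow(Add(-5, Add(140, -327)), -1)) = Mul(6, Pow(Add(-5, -187), -1)) = Mul(6, Pow(-192, -1)) = Mul(6, Rational(-1, 192)) = Rational(-1, 32) ≈ -0.031250)
Function('l')(L, Z) = Mul(2, Pow(L, 3))
Function('f')(S, I) = Add(17, S)
Add(Mul(Add(Function('f')(-32, 22), -1059), t), Mul(-1, Add(Mul(Mul(-7, -7), -3), Mul(Function('l')(-14, 15), -89)))) = Add(Mul(Add(Add(17, -32), -1059), Rational(-1, 32)), Mul(-1, Add(Mul(Mul(-7, -7), -3), Mul(Mul(2, Pow(-14, 3)), -89)))) = Add(Mul(Add(-15, -1059), Rational(-1, 32)), Mul(-1, Add(Mul(49, -3), Mul(Mul(2, -2744), -89)))) = Add(Mul(-1074, Rational(-1, 32)), Mul(-1, Add(-147, Mul(-5488, -89)))) = Add(Rational(537, 16), Mul(-1, Add(-147, 488432))) = Add(Rational(537, 16), Mul(-1, 488285)) = Add(Rational(537, 16), -488285) = Rational(-7812023, 16)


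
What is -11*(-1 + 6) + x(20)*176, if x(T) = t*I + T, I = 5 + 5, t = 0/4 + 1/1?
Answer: 5225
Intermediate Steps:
t = 1 (t = 0*(¼) + 1*1 = 0 + 1 = 1)
I = 10
x(T) = 10 + T (x(T) = 1*10 + T = 10 + T)
-11*(-1 + 6) + x(20)*176 = -11*(-1 + 6) + (10 + 20)*176 = -11*5 + 30*176 = -55 + 5280 = 5225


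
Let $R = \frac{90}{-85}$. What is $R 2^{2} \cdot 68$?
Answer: $-288$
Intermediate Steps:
$R = - \frac{18}{17}$ ($R = 90 \left(- \frac{1}{85}\right) = - \frac{18}{17} \approx -1.0588$)
$R 2^{2} \cdot 68 = - \frac{18 \cdot 2^{2}}{17} \cdot 68 = \left(- \frac{18}{17}\right) 4 \cdot 68 = \left(- \frac{72}{17}\right) 68 = -288$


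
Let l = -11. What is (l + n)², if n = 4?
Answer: 49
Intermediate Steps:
(l + n)² = (-11 + 4)² = (-7)² = 49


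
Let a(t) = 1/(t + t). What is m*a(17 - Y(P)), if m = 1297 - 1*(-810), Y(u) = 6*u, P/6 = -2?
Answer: 2107/178 ≈ 11.837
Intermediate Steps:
P = -12 (P = 6*(-2) = -12)
m = 2107 (m = 1297 + 810 = 2107)
a(t) = 1/(2*t)
m*a(17 - Y(P)) = 2107*(1/(2*(17 - 6*(-12)))) = 2107*(1/(2*(17 - 1*(-72)))) = 2107*(1/(2*(17 + 72))) = 2107*((½)/89) = 2107*((½)*(1/89)) = 2107*(1/178) = 2107/178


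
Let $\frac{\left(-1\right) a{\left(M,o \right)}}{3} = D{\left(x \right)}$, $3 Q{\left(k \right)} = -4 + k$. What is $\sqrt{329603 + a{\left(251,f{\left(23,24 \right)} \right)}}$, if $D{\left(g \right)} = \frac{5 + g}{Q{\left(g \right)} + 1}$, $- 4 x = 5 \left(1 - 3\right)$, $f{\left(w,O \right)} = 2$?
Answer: $\sqrt{329558} \approx 574.07$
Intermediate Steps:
$Q{\left(k \right)} = - \frac{4}{3} + \frac{k}{3}$ ($Q{\left(k \right)} = \frac{-4 + k}{3} = - \frac{4}{3} + \frac{k}{3}$)
$x = \frac{5}{2}$ ($x = - \frac{5 \left(1 - 3\right)}{4} = - \frac{5 \left(-2\right)}{4} = \left(- \frac{1}{4}\right) \left(-10\right) = \frac{5}{2} \approx 2.5$)
$D{\left(g \right)} = \frac{5 + g}{- \frac{1}{3} + \frac{g}{3}}$ ($D{\left(g \right)} = \frac{5 + g}{\left(- \frac{4}{3} + \frac{g}{3}\right) + 1} = \frac{5 + g}{- \frac{1}{3} + \frac{g}{3}}$)
$a{\left(M,o \right)} = -45$ ($a{\left(M,o \right)} = - 3 \frac{3 \left(5 + \frac{5}{2}\right)}{-1 + \frac{5}{2}} = - 3 \cdot 3 \frac{1}{\frac{3}{2}} \cdot \frac{15}{2} = - 3 \cdot 3 \cdot \frac{2}{3} \cdot \frac{15}{2} = \left(-3\right) 15 = -45$)
$\sqrt{329603 + a{\left(251,f{\left(23,24 \right)} \right)}} = \sqrt{329603 - 45} = \sqrt{329558}$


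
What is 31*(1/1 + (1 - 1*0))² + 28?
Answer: 152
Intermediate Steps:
31*(1/1 + (1 - 1*0))² + 28 = 31*(1 + (1 + 0))² + 28 = 31*(1 + 1)² + 28 = 31*2² + 28 = 31*4 + 28 = 124 + 28 = 152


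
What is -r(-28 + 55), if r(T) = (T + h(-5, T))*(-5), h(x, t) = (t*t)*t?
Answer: 98550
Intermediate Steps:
h(x, t) = t³ (h(x, t) = t²*t = t³)
r(T) = -5*T - 5*T³ (r(T) = (T + T³)*(-5) = -5*T - 5*T³)
-r(-28 + 55) = -5*(-28 + 55)*(-1 - (-28 + 55)²) = -5*27*(-1 - 1*27²) = -5*27*(-1 - 1*729) = -5*27*(-1 - 729) = -5*27*(-730) = -1*(-98550) = 98550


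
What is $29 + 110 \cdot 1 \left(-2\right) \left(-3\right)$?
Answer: $689$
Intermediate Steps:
$29 + 110 \cdot 1 \left(-2\right) \left(-3\right) = 29 + 110 \left(\left(-2\right) \left(-3\right)\right) = 29 + 110 \cdot 6 = 29 + 660 = 689$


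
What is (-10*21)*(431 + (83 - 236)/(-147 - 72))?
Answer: -6617940/73 ≈ -90657.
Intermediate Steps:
(-10*21)*(431 + (83 - 236)/(-147 - 72)) = -210*(431 - 153/(-219)) = -210*(431 - 153*(-1/219)) = -210*(431 + 51/73) = -210*31514/73 = -6617940/73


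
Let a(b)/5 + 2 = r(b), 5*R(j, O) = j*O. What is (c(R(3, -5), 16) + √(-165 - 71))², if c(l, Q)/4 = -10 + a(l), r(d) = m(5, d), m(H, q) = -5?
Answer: 32164 - 720*I*√59 ≈ 32164.0 - 5530.4*I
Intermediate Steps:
R(j, O) = O*j/5 (R(j, O) = (j*O)/5 = (O*j)/5 = O*j/5)
r(d) = -5
a(b) = -35 (a(b) = -10 + 5*(-5) = -10 - 25 = -35)
c(l, Q) = -180 (c(l, Q) = 4*(-10 - 35) = 4*(-45) = -180)
(c(R(3, -5), 16) + √(-165 - 71))² = (-180 + √(-165 - 71))² = (-180 + √(-236))² = (-180 + 2*I*√59)²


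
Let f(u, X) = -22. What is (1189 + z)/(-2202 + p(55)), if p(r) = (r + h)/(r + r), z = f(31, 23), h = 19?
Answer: -64185/121073 ≈ -0.53013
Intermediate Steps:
z = -22
p(r) = (19 + r)/(2*r) (p(r) = (r + 19)/(r + r) = (19 + r)/((2*r)) = (19 + r)*(1/(2*r)) = (19 + r)/(2*r))
(1189 + z)/(-2202 + p(55)) = (1189 - 22)/(-2202 + (½)*(19 + 55)/55) = 1167/(-2202 + (½)*(1/55)*74) = 1167/(-2202 + 37/55) = 1167/(-121073/55) = 1167*(-55/121073) = -64185/121073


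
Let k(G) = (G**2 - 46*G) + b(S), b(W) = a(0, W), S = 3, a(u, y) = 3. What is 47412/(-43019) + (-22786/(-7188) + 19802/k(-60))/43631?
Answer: -15766868431934897/14307844744936386 ≈ -1.1020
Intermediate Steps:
b(W) = 3
k(G) = 3 + G**2 - 46*G (k(G) = (G**2 - 46*G) + 3 = 3 + G**2 - 46*G)
47412/(-43019) + (-22786/(-7188) + 19802/k(-60))/43631 = 47412/(-43019) + (-22786/(-7188) + 19802/(3 + (-60)**2 - 46*(-60)))/43631 = 47412*(-1/43019) + (-22786*(-1/7188) + 19802/(3 + 3600 + 2760))*(1/43631) = -47412/43019 + (11393/3594 + 19802/6363)*(1/43631) = -47412/43019 + (47887349/7622874)*(1/43631) = -47412/43019 + 47887349/332593615494 = -15766868431934897/14307844744936386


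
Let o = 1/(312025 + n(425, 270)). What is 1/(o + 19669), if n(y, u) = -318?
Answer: 311707/6130964984 ≈ 5.0841e-5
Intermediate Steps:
o = 1/311707 (o = 1/(312025 - 318) = 1/311707 ≈ 3.2081e-6)
1/(o + 19669) = 1/(1/311707 + 19669) = 1/(6130964984/311707) = 311707/6130964984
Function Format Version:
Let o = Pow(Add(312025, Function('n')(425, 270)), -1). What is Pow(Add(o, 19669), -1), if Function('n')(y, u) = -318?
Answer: Rational(311707, 6130964984) ≈ 5.0841e-5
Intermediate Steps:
o = Rational(1, 311707) (o = Pow(Add(312025, -318), -1) = Pow(311707, -1) = Rational(1, 311707) ≈ 3.2081e-6)
Pow(Add(o, 19669), -1) = Pow(Add(Rational(1, 311707), 19669), -1) = Pow(Rational(6130964984, 311707), -1) = Rational(311707, 6130964984)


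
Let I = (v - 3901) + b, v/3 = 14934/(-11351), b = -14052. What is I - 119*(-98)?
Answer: -71453943/11351 ≈ -6294.9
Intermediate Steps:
v = -44802/11351 (v = 3*(14934/(-11351)) = 3*(14934*(-1/11351)) = 3*(-14934/11351) = -44802/11351 ≈ -3.9470)
I = -203829305/11351 (I = (-44802/11351 - 3901) - 14052 = -44325053/11351 - 14052 = -203829305/11351 ≈ -17957.)
I - 119*(-98) = -203829305/11351 - 119*(-98) = -203829305/11351 + 11662 = -71453943/11351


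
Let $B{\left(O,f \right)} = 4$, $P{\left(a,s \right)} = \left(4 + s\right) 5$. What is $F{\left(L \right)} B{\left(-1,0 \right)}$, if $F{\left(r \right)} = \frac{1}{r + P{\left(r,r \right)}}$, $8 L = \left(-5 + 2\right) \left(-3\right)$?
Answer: $\frac{16}{107} \approx 0.14953$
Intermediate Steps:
$L = \frac{9}{8}$ ($L = \frac{\left(-5 + 2\right) \left(-3\right)}{8} = \frac{\left(-3\right) \left(-3\right)}{8} = \frac{1}{8} \cdot 9 = \frac{9}{8} \approx 1.125$)
$P{\left(a,s \right)} = 20 + 5 s$
$F{\left(r \right)} = \frac{1}{20 + 6 r}$ ($F{\left(r \right)} = \frac{1}{r + \left(20 + 5 r\right)} = \frac{1}{20 + 6 r}$)
$F{\left(L \right)} B{\left(-1,0 \right)} = \frac{1}{2 \left(10 + 3 \cdot \frac{9}{8}\right)} 4 = \frac{1}{2 \left(10 + \frac{27}{8}\right)} 4 = \frac{1}{2 \cdot \frac{107}{8}} \cdot 4 = \frac{1}{2} \cdot \frac{8}{107} \cdot 4 = \frac{4}{107} \cdot 4 = \frac{16}{107}$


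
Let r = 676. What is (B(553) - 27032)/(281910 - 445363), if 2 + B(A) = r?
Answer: 26358/163453 ≈ 0.16126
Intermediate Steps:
B(A) = 674 (B(A) = -2 + 676 = 674)
(B(553) - 27032)/(281910 - 445363) = (674 - 27032)/(281910 - 445363) = -26358/(-163453) = -26358*(-1/163453) = 26358/163453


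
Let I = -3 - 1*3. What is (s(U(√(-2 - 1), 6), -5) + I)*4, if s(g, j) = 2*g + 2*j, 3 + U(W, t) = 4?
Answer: -56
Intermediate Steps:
U(W, t) = 1 (U(W, t) = -3 + 4 = 1)
I = -6 (I = -3 - 3 = -6)
(s(U(√(-2 - 1), 6), -5) + I)*4 = ((2*1 + 2*(-5)) - 6)*4 = ((2 - 10) - 6)*4 = (-8 - 6)*4 = -14*4 = -56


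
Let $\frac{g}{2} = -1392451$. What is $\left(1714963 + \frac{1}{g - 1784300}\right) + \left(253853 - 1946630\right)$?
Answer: $\frac{101372315571}{4569202} \approx 22186.0$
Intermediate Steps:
$g = -2784902$ ($g = 2 \left(-1392451\right) = -2784902$)
$\left(1714963 + \frac{1}{g - 1784300}\right) + \left(253853 - 1946630\right) = \left(1714963 + \frac{1}{-2784902 - 1784300}\right) + \left(253853 - 1946630\right) = \left(1714963 + \frac{1}{-4569202}\right) + \left(253853 - 1946630\right) = \left(1714963 - \frac{1}{4569202}\right) - 1692777 = \frac{7836012369525}{4569202} - 1692777 = \frac{101372315571}{4569202}$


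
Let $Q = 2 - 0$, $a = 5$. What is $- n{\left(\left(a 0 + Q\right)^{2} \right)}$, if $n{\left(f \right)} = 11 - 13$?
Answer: $2$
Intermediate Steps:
$Q = 2$ ($Q = 2 + 0 = 2$)
$n{\left(f \right)} = -2$
$- n{\left(\left(a 0 + Q\right)^{2} \right)} = \left(-1\right) \left(-2\right) = 2$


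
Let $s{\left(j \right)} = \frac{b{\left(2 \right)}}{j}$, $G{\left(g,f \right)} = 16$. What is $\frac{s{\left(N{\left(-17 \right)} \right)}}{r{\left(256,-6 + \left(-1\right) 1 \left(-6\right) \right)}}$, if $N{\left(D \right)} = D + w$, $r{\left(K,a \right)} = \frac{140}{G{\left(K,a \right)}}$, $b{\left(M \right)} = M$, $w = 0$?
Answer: $- \frac{8}{595} \approx -0.013445$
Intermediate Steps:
$r{\left(K,a \right)} = \frac{35}{4}$ ($r{\left(K,a \right)} = \frac{140}{16} = 140 \cdot \frac{1}{16} = \frac{35}{4}$)
$N{\left(D \right)} = D$ ($N{\left(D \right)} = D + 0 = D$)
$s{\left(j \right)} = \frac{2}{j}$
$\frac{s{\left(N{\left(-17 \right)} \right)}}{r{\left(256,-6 + \left(-1\right) 1 \left(-6\right) \right)}} = \frac{2 \frac{1}{-17}}{\frac{35}{4}} = 2 \left(- \frac{1}{17}\right) \frac{4}{35} = \left(- \frac{2}{17}\right) \frac{4}{35} = - \frac{8}{595}$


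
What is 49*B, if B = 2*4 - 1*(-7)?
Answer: 735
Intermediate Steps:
B = 15 (B = 8 + 7 = 15)
49*B = 49*15 = 735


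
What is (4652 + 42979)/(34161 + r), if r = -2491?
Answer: 47631/31670 ≈ 1.5040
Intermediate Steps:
(4652 + 42979)/(34161 + r) = (4652 + 42979)/(34161 - 2491) = 47631/31670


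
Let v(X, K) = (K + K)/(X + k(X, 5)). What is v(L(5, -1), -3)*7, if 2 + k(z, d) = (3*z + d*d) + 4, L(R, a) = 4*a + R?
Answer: -42/31 ≈ -1.3548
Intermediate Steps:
L(R, a) = R + 4*a
k(z, d) = 2 + d**2 + 3*z (k(z, d) = -2 + ((3*z + d*d) + 4) = -2 + ((3*z + d**2) + 4) = -2 + ((d**2 + 3*z) + 4) = -2 + (4 + d**2 + 3*z) = 2 + d**2 + 3*z)
v(X, K) = 2*K/(27 + 4*X) (v(X, K) = (K + K)/(X + (2 + 5**2 + 3*X)) = (2*K)/(X + (2 + 25 + 3*X)) = (2*K)/(X + (27 + 3*X)) = (2*K)/(27 + 4*X) = 2*K/(27 + 4*X))
v(L(5, -1), -3)*7 = (2*(-3)/(27 + 4*(5 + 4*(-1))))*7 = (2*(-3)/(27 + 4*(5 - 4)))*7 = (2*(-3)/(27 + 4*1))*7 = (2*(-3)/(27 + 4))*7 = (2*(-3)/31)*7 = (2*(-3)*(1/31))*7 = -6/31*7 = -42/31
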